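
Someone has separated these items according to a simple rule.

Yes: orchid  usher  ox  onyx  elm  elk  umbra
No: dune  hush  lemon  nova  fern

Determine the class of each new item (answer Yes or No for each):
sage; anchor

Comparing the two groups points to one rule — starts with a vowel.
No: sage, since starts with 's'.
Yes: anchor, since starts with 'a'.

No, Yes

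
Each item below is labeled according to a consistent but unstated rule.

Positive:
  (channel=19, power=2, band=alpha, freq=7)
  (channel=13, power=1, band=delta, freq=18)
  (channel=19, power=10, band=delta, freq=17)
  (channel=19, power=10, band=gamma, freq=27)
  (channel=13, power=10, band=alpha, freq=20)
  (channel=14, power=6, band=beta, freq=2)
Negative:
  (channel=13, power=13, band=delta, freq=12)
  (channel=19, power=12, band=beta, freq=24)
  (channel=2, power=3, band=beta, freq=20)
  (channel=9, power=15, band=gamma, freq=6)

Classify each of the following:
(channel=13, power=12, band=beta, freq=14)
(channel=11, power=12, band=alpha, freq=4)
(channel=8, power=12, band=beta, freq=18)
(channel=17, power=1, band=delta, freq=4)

Negative, Negative, Negative, Positive

A rule that fits every label: power ≤ 10 AND channel ≥ 9 — true of each 'Positive' example, false of each 'Negative' one.
(channel=13, power=12, band=beta, freq=14) → power = 12, channel = 13 → Negative. (channel=11, power=12, band=alpha, freq=4) → power = 12, channel = 11 → Negative. (channel=8, power=12, band=beta, freq=18) → power = 12, channel = 8 → Negative. (channel=17, power=1, band=delta, freq=4) → power = 1, channel = 17 → Positive.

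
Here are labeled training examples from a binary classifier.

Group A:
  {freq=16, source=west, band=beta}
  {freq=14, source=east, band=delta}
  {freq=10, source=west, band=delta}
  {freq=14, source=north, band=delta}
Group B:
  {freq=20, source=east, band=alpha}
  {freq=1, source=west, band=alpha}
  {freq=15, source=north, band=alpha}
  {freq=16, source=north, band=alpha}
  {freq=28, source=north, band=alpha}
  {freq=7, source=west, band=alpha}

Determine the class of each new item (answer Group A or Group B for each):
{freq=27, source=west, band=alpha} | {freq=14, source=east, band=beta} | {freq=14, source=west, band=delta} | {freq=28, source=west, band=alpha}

Group B, Group A, Group A, Group B

A rule that fits every label: band is not alpha — true of each 'Group A' example, false of each 'Group B' one.
{freq=27, source=west, band=alpha}: band is alpha, fails this test → Group B. {freq=14, source=east, band=beta}: band is beta, qualifies → Group A. {freq=14, source=west, band=delta}: band is delta, qualifies → Group A. {freq=28, source=west, band=alpha}: band is alpha, fails this test → Group B.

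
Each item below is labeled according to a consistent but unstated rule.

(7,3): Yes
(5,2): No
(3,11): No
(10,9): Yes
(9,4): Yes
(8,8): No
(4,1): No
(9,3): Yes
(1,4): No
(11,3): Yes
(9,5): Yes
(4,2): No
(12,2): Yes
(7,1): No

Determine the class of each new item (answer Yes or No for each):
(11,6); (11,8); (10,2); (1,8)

Yes, Yes, Yes, No

The distinguishing property — first > second AND sum ≥ 10 — holds for all the 'Yes' cases and none of the 'No' cases.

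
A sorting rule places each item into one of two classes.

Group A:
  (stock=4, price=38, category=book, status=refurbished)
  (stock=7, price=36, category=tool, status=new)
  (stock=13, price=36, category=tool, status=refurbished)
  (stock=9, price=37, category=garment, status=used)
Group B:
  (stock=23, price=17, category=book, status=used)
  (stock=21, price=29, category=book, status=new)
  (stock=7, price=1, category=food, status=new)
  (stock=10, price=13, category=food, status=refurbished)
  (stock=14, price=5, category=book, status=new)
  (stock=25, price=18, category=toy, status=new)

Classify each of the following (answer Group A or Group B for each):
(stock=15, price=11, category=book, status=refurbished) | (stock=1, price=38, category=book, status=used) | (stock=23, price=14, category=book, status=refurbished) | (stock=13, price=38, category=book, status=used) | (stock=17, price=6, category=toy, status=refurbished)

Every 'Group A' example satisfies: price ≥ 36. None of the 'Group B' examples do.
Group B: (stock=15, price=11, category=book, status=refurbished), since price = 11.
Group A: (stock=1, price=38, category=book, status=used), since price = 38.
Group B: (stock=23, price=14, category=book, status=refurbished), since price = 14.
Group A: (stock=13, price=38, category=book, status=used), since price = 38.
Group B: (stock=17, price=6, category=toy, status=refurbished), since price = 6.

Group B, Group A, Group B, Group A, Group B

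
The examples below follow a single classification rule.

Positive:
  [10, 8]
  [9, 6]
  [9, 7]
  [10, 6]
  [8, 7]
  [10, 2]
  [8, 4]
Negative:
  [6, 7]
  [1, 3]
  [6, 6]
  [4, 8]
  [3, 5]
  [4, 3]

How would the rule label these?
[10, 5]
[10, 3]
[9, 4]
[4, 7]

The pattern is that an item is 'Positive' exactly when: first ≥ 7.
[10, 5]: Positive (first 10).
[10, 3]: Positive (first 10).
[9, 4]: Positive (first 9).
[4, 7]: Negative (first 4).

Positive, Positive, Positive, Negative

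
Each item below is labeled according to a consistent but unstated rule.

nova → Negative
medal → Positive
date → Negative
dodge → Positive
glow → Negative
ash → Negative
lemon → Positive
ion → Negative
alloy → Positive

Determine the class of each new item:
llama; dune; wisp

Positive, Negative, Negative

The classifier is using: length 5.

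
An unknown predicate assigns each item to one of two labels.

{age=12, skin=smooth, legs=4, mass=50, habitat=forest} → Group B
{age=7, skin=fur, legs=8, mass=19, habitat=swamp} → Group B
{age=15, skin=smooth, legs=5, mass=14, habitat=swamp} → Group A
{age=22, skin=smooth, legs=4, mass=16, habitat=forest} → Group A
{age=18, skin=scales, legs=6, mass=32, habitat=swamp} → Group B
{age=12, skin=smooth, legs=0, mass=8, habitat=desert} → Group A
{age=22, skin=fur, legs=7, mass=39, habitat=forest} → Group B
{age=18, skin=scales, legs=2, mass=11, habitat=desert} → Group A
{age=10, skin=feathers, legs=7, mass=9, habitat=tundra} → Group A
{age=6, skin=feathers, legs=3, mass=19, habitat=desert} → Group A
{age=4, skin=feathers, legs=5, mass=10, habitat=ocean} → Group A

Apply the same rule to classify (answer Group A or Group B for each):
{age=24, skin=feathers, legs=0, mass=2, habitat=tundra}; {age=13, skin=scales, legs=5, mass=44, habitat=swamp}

The distinguishing property — legs ≤ 7 AND mass ≤ 19 — holds for all the 'Group A' cases and none of the 'Group B' cases.
{age=24, skin=feathers, legs=0, mass=2, habitat=tundra}: Group A (legs = 0, mass = 2). {age=13, skin=scales, legs=5, mass=44, habitat=swamp}: Group B (legs = 5, mass = 44).

Group A, Group B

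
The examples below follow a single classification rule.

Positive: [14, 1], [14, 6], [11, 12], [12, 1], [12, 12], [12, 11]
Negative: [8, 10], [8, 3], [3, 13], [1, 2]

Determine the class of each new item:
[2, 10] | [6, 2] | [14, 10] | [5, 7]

Negative, Negative, Positive, Negative

Every 'Positive' example satisfies: first ≥ 10. None of the 'Negative' examples do.
[2, 10]: Negative (first 2).
[6, 2]: Negative (first 6).
[14, 10]: Positive (first 14).
[5, 7]: Negative (first 5).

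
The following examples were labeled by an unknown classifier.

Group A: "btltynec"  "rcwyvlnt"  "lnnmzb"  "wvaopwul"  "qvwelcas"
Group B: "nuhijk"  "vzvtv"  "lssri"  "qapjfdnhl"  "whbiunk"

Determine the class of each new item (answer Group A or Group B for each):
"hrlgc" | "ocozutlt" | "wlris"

The pattern is that an item is 'Group A' exactly when: even length AND contains 'l'.
"hrlgc" — length 5, has 'l', hence Group B. "ocozutlt" — length 8, has 'l', hence Group A. "wlris" — length 5, has 'l', hence Group B.

Group B, Group A, Group B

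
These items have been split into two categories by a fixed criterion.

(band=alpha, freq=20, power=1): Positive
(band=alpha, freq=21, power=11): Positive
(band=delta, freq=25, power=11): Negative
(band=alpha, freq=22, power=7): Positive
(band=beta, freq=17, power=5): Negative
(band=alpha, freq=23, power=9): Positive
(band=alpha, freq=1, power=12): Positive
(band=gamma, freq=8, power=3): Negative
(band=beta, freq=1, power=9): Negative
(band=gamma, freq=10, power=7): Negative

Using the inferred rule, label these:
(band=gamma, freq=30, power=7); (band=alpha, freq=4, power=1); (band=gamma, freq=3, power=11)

'Positive' ⟺ band is alpha.

Negative, Positive, Negative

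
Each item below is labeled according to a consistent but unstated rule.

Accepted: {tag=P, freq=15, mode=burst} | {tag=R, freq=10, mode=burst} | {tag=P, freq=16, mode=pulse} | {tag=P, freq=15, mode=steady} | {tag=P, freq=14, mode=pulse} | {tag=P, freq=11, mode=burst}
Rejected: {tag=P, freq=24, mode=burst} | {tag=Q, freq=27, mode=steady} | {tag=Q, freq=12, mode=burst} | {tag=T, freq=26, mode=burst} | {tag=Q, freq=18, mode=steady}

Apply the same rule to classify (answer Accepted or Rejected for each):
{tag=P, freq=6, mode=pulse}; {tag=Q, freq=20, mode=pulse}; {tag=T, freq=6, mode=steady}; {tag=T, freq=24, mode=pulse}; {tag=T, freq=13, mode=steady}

One predicate separates the groups cleanly: freq ≠ 12 AND freq ≤ 16.

Accepted, Rejected, Accepted, Rejected, Accepted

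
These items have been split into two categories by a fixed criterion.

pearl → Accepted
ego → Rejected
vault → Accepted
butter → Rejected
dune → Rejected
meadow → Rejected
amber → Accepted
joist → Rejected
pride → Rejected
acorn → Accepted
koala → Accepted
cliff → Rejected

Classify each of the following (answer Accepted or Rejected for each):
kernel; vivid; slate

All 'Accepted' examples share one property — odd length AND contains 'a' — and every 'Rejected' example lacks it.
kernel: length 6, no 'a' — doesn't qualify, so Rejected.
vivid: length 5, no 'a' — doesn't qualify, so Rejected.
slate: length 5, has 'a' — fits, so Accepted.

Rejected, Rejected, Accepted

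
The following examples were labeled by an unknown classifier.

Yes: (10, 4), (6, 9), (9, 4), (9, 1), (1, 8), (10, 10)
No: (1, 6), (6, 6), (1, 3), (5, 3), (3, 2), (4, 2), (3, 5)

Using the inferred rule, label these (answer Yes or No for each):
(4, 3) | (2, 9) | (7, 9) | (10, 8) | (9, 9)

The rule appears to be: max ≥ 8.
No: (4, 3), since max 4.
Yes: (2, 9), since max 9.
Yes: (7, 9), since max 9.
Yes: (10, 8), since max 10.
Yes: (9, 9), since max 9.

No, Yes, Yes, Yes, Yes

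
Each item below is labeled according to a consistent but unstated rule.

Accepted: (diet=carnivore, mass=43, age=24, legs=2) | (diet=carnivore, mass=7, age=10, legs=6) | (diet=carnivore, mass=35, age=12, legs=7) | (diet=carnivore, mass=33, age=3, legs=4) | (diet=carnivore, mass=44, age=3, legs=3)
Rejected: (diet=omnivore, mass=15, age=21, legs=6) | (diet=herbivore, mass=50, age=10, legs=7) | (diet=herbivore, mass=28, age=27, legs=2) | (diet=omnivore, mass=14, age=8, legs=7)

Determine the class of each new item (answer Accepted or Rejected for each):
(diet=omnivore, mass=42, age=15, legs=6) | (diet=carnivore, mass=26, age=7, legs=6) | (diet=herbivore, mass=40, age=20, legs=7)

Rejected, Accepted, Rejected

Checking candidate rules against both groups, what survives is: diet is carnivore.
(diet=omnivore, mass=42, age=15, legs=6): diet is omnivore — doesn't qualify, so Rejected.
(diet=carnivore, mass=26, age=7, legs=6): diet is carnivore — meets the rule, so Accepted.
(diet=herbivore, mass=40, age=20, legs=7): diet is herbivore — doesn't qualify, so Rejected.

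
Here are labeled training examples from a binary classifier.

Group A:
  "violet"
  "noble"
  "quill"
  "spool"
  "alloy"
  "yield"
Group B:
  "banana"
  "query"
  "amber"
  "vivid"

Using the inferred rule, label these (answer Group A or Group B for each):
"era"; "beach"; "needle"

Group B, Group B, Group A

Looking at the examples, the only property every 'Group A' case has and every 'Group B' case lacks is: contains 'l'.
"era": no 'l' — doesn't qualify, so Group B. "beach": no 'l' — doesn't qualify, so Group B. "needle": has 'l' — has this property, so Group A.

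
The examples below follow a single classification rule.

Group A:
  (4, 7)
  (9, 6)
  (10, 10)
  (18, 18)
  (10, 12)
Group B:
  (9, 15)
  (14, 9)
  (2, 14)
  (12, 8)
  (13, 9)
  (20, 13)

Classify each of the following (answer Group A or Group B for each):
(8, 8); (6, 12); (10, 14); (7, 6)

Group A, Group B, Group B, Group A

A rule that fits every label: |first − second| ≤ 3 — true of each 'Group A' example, false of each 'Group B' one.
(8, 8): |8−8| = 0 — satisfies this, so Group A.
(6, 12): |6−12| = 6 — fails the rule, so Group B.
(10, 14): |10−14| = 4 — fails the rule, so Group B.
(7, 6): |7−6| = 1 — satisfies this, so Group A.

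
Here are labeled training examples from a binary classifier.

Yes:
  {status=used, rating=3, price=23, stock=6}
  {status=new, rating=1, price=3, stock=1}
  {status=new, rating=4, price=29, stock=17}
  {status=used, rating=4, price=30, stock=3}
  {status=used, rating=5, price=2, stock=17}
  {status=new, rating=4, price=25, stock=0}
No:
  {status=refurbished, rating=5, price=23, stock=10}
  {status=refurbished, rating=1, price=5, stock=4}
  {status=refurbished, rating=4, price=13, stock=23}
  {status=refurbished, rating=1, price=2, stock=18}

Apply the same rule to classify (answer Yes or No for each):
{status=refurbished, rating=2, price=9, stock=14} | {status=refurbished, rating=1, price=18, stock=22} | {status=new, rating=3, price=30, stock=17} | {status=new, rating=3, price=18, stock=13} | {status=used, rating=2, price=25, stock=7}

No, No, Yes, Yes, Yes

Checking candidate rules against both groups, what survives is: status is not refurbished.
{status=refurbished, rating=2, price=9, stock=14}: No (status is refurbished).
{status=refurbished, rating=1, price=18, stock=22}: No (status is refurbished).
{status=new, rating=3, price=30, stock=17}: Yes (status is new).
{status=new, rating=3, price=18, stock=13}: Yes (status is new).
{status=used, rating=2, price=25, stock=7}: Yes (status is used).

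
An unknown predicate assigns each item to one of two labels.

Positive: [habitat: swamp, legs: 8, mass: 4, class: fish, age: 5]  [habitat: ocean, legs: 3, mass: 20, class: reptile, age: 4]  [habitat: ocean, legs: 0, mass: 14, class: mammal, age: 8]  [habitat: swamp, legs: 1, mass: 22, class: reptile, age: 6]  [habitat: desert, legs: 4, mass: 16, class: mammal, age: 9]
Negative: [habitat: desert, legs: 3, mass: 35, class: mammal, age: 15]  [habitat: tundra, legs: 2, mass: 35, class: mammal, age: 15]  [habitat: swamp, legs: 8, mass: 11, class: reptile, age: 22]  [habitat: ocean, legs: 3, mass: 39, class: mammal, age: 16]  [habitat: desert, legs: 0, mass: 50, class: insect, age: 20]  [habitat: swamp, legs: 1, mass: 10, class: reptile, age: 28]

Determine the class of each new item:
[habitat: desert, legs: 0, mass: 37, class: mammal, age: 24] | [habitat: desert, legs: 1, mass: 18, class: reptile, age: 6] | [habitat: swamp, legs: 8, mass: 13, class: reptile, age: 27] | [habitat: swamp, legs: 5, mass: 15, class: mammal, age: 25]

All 'Positive' examples share one property — age ≤ 9 — and every 'Negative' example lacks it.

Negative, Positive, Negative, Negative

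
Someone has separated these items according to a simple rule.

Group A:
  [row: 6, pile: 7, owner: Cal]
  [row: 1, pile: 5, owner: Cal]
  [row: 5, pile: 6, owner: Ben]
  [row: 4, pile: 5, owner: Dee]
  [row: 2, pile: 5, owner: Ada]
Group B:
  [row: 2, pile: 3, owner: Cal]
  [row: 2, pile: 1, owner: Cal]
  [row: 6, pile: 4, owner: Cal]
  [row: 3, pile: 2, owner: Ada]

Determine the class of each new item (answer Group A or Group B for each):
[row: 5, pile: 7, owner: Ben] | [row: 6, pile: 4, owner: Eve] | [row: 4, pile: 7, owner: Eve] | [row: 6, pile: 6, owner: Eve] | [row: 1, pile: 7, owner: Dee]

Every 'Group A' example satisfies: pile ≥ 5. None of the 'Group B' examples do.
[row: 5, pile: 7, owner: Ben]: Group A (pile = 7).
[row: 6, pile: 4, owner: Eve]: Group B (pile = 4).
[row: 4, pile: 7, owner: Eve]: Group A (pile = 7).
[row: 6, pile: 6, owner: Eve]: Group A (pile = 6).
[row: 1, pile: 7, owner: Dee]: Group A (pile = 7).

Group A, Group B, Group A, Group A, Group A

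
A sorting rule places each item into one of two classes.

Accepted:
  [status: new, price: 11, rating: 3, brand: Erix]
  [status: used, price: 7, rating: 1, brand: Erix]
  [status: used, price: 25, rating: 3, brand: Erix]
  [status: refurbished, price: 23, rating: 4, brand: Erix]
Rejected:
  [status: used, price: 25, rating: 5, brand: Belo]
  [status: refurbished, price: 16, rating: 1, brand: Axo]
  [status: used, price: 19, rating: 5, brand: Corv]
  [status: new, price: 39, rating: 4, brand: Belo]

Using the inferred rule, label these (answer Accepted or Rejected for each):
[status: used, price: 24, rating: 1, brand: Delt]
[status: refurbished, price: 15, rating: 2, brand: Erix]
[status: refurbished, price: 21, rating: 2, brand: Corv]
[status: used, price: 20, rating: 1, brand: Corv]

Rejected, Accepted, Rejected, Rejected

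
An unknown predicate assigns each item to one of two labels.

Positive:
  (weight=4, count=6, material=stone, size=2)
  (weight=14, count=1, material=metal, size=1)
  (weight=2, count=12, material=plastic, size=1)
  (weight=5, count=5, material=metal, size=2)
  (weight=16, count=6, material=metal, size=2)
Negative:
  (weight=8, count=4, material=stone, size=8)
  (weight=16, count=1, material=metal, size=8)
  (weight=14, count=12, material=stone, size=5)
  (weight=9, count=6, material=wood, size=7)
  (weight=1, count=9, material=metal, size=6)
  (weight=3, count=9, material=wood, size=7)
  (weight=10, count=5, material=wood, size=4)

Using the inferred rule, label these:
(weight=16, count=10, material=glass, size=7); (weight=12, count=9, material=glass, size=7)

Negative, Negative

Rule: size ≤ 2. This holds for each 'Positive' example and fails for each 'Negative' one.
Negative: (weight=16, count=10, material=glass, size=7), since size = 7. Negative: (weight=12, count=9, material=glass, size=7), since size = 7.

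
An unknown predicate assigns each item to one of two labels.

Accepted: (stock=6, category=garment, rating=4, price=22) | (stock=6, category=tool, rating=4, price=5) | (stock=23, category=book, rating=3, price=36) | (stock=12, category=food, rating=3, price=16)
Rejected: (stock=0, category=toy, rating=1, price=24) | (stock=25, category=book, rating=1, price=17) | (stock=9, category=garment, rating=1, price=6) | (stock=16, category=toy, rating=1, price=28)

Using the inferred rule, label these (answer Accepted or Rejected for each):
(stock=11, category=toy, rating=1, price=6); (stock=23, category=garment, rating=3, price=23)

Rejected, Accepted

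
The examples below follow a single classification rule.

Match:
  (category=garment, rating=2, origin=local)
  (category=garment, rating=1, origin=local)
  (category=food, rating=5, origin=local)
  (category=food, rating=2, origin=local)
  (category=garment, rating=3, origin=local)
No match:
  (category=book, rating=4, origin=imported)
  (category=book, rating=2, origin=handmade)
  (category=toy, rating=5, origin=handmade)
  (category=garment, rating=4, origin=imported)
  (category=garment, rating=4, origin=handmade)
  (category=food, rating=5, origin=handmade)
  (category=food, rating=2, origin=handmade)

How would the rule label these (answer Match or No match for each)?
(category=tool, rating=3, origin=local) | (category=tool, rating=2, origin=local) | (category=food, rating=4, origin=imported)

Match, Match, No match

Looking at the examples, the only property every 'Match' case has and every 'No match' case lacks is: origin is local.
(category=tool, rating=3, origin=local) → origin is local → Match.
(category=tool, rating=2, origin=local) → origin is local → Match.
(category=food, rating=4, origin=imported) → origin is imported → No match.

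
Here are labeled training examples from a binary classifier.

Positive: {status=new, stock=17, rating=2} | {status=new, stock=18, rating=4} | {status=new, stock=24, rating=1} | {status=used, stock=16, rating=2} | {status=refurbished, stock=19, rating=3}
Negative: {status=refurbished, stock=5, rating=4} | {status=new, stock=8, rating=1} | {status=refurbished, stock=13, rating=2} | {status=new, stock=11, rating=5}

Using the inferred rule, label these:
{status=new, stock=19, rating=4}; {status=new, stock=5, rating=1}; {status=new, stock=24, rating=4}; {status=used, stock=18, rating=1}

Positive, Negative, Positive, Positive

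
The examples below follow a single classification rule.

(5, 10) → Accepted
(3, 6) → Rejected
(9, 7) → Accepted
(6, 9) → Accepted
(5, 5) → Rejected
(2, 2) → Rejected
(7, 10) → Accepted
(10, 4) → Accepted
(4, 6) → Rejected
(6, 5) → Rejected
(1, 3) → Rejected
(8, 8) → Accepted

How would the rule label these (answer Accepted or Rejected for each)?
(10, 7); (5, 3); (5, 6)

The distinguishing property — sum ≥ 14 — holds for all the 'Accepted' cases and none of the 'Rejected' cases.
(10, 7) → 10+7 = 17 → Accepted. (5, 3) → 5+3 = 8 → Rejected. (5, 6) → 5+6 = 11 → Rejected.

Accepted, Rejected, Rejected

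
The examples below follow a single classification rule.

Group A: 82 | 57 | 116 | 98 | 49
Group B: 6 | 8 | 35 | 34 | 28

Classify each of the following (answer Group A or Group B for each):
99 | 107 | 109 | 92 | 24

Group A, Group A, Group A, Group A, Group B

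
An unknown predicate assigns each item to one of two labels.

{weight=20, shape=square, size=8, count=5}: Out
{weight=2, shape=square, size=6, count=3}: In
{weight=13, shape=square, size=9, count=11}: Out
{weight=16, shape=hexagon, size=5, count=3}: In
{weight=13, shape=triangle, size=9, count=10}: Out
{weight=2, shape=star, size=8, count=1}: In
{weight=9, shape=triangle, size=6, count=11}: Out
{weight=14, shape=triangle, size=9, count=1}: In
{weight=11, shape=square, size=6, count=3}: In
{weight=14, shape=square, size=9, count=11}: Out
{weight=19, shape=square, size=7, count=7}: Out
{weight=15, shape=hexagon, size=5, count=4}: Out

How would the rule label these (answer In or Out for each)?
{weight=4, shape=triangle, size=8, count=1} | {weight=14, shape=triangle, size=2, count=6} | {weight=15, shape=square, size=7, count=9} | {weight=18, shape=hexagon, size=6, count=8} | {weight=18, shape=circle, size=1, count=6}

In, Out, Out, Out, Out

A rule that fits every label: count ≤ 3 — true of each 'In' example, false of each 'Out' one.
{weight=4, shape=triangle, size=8, count=1} — count = 1, hence In. {weight=14, shape=triangle, size=2, count=6} — count = 6, hence Out. {weight=15, shape=square, size=7, count=9} — count = 9, hence Out. {weight=18, shape=hexagon, size=6, count=8} — count = 8, hence Out. {weight=18, shape=circle, size=1, count=6} — count = 6, hence Out.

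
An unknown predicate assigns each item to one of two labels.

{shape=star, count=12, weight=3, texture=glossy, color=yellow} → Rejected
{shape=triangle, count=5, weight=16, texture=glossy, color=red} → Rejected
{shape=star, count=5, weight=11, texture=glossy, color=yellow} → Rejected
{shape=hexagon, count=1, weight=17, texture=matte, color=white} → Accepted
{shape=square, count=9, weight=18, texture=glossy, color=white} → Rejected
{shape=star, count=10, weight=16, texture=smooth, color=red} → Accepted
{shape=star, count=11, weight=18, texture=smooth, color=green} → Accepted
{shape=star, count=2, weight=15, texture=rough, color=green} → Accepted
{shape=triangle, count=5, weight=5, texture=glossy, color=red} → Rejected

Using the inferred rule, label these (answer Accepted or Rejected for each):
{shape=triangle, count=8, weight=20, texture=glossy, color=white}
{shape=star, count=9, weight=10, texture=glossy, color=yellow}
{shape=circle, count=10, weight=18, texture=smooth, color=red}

Rejected, Rejected, Accepted

All 'Accepted' examples share one property — texture is not glossy — and every 'Rejected' example lacks it.
{shape=triangle, count=8, weight=20, texture=glossy, color=white}: texture is glossy, fails the rule → Rejected.
{shape=star, count=9, weight=10, texture=glossy, color=yellow}: texture is glossy, fails the rule → Rejected.
{shape=circle, count=10, weight=18, texture=smooth, color=red}: texture is smooth, satisfies this → Accepted.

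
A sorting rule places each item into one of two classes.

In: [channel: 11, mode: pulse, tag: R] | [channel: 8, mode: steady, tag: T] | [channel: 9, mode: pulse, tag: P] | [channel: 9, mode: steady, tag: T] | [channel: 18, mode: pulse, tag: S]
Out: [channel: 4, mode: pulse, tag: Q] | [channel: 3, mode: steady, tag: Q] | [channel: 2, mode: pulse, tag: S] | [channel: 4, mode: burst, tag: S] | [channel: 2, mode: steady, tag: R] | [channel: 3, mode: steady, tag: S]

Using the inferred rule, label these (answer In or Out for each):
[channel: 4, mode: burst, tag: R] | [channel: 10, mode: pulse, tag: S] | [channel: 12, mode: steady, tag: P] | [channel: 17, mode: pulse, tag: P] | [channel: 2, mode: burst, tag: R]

Out, In, In, In, Out

Rule: channel ≥ 8. This holds for each 'In' example and fails for each 'Out' one.
[channel: 4, mode: burst, tag: R] — channel = 4, hence Out.
[channel: 10, mode: pulse, tag: S] — channel = 10, hence In.
[channel: 12, mode: steady, tag: P] — channel = 12, hence In.
[channel: 17, mode: pulse, tag: P] — channel = 17, hence In.
[channel: 2, mode: burst, tag: R] — channel = 2, hence Out.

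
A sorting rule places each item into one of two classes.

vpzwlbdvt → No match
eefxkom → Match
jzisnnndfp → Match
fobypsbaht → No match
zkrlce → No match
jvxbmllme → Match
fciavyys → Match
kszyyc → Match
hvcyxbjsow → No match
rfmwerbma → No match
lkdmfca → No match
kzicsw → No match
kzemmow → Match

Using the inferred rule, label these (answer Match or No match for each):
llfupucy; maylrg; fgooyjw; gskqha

The rule appears to be: has a double letter.
llfupucy — 'll' doubled, hence Match. maylrg — no doubled letter, hence No match. fgooyjw — 'oo' doubled, hence Match. gskqha — no doubled letter, hence No match.

Match, No match, Match, No match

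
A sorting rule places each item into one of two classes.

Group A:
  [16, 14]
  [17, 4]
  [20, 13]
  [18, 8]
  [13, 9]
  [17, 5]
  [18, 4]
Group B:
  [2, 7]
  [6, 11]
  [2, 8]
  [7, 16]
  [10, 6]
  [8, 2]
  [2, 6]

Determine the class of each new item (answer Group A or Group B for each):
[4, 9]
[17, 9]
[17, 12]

Group B, Group A, Group A

A rule that fits every label: first ≥ 11 — true of each 'Group A' example, false of each 'Group B' one.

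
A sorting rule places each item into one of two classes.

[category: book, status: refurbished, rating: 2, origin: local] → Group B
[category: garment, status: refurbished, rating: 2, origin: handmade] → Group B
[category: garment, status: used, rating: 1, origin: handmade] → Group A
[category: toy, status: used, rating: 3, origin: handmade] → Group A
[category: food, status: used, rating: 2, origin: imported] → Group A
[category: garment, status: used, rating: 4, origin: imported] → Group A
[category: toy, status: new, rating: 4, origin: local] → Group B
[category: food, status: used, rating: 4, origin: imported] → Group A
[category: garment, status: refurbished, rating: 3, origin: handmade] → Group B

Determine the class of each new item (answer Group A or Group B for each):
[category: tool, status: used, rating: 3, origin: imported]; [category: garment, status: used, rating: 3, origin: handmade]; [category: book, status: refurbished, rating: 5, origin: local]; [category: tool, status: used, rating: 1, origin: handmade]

Group A, Group A, Group B, Group A

A rule that fits every label: status is used — true of each 'Group A' example, false of each 'Group B' one.
[category: tool, status: used, rating: 3, origin: imported]: status is used, qualifies → Group A. [category: garment, status: used, rating: 3, origin: handmade]: status is used, qualifies → Group A. [category: book, status: refurbished, rating: 5, origin: local]: status is refurbished, does not pass → Group B. [category: tool, status: used, rating: 1, origin: handmade]: status is used, qualifies → Group A.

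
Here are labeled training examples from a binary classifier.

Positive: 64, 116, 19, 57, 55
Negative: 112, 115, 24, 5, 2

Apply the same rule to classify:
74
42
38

Positive, Negative, Positive

The rule appears to be: digit sum ≥ 8.
Positive: 74, since digit sum 7+4 = 11. Negative: 42, since digit sum 4+2 = 6. Positive: 38, since digit sum 3+8 = 11.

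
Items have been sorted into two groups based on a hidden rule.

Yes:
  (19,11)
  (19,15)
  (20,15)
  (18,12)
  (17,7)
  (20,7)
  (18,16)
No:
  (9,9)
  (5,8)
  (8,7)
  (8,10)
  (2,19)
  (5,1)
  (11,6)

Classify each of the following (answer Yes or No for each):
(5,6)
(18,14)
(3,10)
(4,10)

No, Yes, No, No

The distinguishing property — sum ≥ 24 — holds for all the 'Yes' cases and none of the 'No' cases.
(5,6): 5+6 = 11 — fails this test, so No.
(18,14): 18+14 = 32 — fits, so Yes.
(3,10): 3+10 = 13 — fails this test, so No.
(4,10): 4+10 = 14 — fails this test, so No.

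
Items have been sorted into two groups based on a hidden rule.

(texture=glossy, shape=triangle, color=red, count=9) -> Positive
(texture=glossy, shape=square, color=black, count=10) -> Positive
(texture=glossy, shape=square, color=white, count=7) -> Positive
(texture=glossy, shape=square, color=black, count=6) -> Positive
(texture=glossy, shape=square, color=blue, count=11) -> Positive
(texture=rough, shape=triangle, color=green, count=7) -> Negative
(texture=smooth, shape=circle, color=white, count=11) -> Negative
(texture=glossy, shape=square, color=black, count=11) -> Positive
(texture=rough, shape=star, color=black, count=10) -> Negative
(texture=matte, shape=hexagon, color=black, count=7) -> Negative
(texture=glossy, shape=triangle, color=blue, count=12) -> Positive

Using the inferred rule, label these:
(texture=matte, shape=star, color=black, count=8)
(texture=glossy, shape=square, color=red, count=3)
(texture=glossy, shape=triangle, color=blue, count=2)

Negative, Positive, Positive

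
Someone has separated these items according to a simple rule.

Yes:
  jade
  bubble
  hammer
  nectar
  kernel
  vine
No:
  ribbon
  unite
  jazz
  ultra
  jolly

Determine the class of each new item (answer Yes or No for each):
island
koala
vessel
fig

The rule appears to be: even length AND contains 'e'.
island → length 6, no 'e' → No.
koala → length 5, no 'e' → No.
vessel → length 6, has 'e' → Yes.
fig → length 3, no 'e' → No.

No, No, Yes, No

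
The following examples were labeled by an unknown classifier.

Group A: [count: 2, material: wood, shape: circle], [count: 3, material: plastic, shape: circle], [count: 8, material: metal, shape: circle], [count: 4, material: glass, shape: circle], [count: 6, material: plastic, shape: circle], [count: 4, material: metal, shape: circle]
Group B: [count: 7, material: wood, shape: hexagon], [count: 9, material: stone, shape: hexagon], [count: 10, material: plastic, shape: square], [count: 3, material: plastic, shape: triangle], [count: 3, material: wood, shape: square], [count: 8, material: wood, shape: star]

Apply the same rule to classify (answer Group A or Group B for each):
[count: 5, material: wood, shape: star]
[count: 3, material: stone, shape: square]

All 'Group A' examples share one property — shape is circle — and every 'Group B' example lacks it.
Group B: [count: 5, material: wood, shape: star], since shape is star. Group B: [count: 3, material: stone, shape: square], since shape is square.

Group B, Group B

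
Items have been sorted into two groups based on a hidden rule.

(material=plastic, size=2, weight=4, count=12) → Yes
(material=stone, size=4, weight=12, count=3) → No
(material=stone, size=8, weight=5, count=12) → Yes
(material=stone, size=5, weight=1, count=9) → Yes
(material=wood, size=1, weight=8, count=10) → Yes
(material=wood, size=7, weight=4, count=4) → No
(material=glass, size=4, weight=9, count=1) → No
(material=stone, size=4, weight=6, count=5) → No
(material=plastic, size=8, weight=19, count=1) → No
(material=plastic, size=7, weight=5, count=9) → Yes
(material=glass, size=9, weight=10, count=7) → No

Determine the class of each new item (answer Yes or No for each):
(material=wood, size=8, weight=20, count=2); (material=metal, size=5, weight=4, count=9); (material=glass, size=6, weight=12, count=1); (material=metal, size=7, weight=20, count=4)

No, Yes, No, No

The distinguishing property — count ≥ 9 — holds for all the 'Yes' cases and none of the 'No' cases.
(material=wood, size=8, weight=20, count=2) — count = 2, hence No. (material=metal, size=5, weight=4, count=9) — count = 9, hence Yes. (material=glass, size=6, weight=12, count=1) — count = 1, hence No. (material=metal, size=7, weight=20, count=4) — count = 4, hence No.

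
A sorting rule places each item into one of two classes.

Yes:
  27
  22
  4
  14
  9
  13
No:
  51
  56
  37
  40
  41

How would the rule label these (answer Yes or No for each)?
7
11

A rule that fits every label: at most 27 — true of each 'Yes' example, false of each 'No' one.
Yes: 7, since 7 ≤ 27.
Yes: 11, since 11 ≤ 27.

Yes, Yes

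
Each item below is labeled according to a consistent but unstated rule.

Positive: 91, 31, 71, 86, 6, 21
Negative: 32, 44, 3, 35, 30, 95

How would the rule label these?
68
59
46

Negative, Negative, Positive

Checking candidate rules against both groups, what survives is: ≡ 1 (mod 5).
68: Negative (68 mod 5 = 3).
59: Negative (59 mod 5 = 4).
46: Positive (46 mod 5 = 1).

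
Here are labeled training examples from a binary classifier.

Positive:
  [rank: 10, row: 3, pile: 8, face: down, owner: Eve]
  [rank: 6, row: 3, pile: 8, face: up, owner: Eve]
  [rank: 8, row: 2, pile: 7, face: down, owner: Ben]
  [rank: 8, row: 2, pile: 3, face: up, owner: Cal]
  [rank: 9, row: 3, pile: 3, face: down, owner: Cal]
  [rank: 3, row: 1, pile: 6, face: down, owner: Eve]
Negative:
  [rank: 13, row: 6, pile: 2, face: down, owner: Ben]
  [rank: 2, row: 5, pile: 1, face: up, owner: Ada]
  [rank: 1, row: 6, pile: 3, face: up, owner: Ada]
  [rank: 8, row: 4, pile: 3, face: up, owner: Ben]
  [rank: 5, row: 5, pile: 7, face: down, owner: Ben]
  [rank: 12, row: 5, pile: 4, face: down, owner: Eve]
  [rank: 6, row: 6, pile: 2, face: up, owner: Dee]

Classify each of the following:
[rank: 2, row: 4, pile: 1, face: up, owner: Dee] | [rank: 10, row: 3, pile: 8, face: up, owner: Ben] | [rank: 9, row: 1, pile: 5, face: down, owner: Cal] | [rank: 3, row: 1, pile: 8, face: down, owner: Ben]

Negative, Positive, Positive, Positive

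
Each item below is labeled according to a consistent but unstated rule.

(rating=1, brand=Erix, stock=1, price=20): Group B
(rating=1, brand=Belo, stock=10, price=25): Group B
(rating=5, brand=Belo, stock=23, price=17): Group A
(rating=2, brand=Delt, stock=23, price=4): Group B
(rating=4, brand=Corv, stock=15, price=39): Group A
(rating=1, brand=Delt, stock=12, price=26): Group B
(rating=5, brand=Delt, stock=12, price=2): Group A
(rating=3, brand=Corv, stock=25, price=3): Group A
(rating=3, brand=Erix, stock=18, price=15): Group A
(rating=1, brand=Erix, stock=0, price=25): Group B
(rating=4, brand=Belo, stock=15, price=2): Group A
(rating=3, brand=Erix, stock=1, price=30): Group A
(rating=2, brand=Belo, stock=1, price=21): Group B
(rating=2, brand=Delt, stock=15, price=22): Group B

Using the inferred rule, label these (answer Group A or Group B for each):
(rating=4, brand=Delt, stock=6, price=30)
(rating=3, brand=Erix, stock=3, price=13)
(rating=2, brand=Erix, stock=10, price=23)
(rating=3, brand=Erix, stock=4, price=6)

One predicate separates the groups cleanly: rating ≥ 3.

Group A, Group A, Group B, Group A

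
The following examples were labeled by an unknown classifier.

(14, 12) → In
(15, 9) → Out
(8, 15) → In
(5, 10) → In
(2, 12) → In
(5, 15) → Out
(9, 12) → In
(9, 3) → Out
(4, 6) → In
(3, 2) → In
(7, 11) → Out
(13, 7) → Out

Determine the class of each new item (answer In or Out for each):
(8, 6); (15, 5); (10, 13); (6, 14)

The simplest hypothesis consistent with all the labels is: product is even.
(8, 6) → 8·6 = 48 → In. (15, 5) → 15·5 = 75 → Out. (10, 13) → 10·13 = 130 → In. (6, 14) → 6·14 = 84 → In.

In, Out, In, In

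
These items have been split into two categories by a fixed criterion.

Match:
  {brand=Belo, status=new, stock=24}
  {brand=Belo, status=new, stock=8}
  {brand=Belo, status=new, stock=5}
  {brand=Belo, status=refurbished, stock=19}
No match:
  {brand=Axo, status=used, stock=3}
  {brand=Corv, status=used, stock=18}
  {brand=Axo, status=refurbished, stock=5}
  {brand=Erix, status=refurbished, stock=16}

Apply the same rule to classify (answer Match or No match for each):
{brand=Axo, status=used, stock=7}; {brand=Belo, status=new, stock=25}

No match, Match

The classifier is using: brand is Belo.
{brand=Axo, status=used, stock=7}: No match (brand is Axo).
{brand=Belo, status=new, stock=25}: Match (brand is Belo).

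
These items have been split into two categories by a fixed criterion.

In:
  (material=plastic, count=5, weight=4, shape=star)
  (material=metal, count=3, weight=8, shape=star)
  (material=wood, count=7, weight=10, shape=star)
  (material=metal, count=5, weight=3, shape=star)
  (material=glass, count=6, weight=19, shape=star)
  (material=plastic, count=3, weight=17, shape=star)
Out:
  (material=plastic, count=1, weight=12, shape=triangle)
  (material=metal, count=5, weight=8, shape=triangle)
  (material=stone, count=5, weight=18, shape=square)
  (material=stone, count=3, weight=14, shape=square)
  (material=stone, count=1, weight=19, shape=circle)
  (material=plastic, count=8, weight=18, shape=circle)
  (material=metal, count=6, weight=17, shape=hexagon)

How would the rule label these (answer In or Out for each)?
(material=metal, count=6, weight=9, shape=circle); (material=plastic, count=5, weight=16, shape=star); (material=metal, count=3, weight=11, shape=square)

Out, In, Out

A rule that fits every label: shape is star — true of each 'In' example, false of each 'Out' one.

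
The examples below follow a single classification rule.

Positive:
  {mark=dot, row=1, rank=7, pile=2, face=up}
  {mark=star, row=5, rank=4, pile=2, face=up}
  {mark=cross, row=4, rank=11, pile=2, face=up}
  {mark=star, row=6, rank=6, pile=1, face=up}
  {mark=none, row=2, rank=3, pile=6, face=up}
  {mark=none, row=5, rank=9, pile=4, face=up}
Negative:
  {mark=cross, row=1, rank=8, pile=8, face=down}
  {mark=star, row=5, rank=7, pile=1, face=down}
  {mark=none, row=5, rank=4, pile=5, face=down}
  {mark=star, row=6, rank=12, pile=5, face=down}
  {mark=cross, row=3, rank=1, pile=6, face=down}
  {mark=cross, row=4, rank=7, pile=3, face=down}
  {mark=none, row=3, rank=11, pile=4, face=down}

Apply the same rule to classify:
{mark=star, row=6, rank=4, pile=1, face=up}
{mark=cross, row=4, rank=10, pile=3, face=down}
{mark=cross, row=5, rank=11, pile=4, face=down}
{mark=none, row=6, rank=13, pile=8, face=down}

Positive, Negative, Negative, Negative

The classifier is using: face is up.
Positive: {mark=star, row=6, rank=4, pile=1, face=up}, since face is up.
Negative: {mark=cross, row=4, rank=10, pile=3, face=down}, since face is down.
Negative: {mark=cross, row=5, rank=11, pile=4, face=down}, since face is down.
Negative: {mark=none, row=6, rank=13, pile=8, face=down}, since face is down.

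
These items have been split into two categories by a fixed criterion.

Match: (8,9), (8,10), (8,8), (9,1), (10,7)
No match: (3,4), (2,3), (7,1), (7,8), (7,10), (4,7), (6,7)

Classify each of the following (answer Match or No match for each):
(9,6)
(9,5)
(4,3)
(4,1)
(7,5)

A rule that fits every label: first ≥ 8 — true of each 'Match' example, false of each 'No match' one.
Match: (9,6), since first 9.
Match: (9,5), since first 9.
No match: (4,3), since first 4.
No match: (4,1), since first 4.
No match: (7,5), since first 7.

Match, Match, No match, No match, No match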